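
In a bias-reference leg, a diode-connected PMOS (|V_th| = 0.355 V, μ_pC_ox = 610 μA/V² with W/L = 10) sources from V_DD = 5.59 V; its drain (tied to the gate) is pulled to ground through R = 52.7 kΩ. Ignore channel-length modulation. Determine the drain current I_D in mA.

With gate tied to drain, V_SG = V_SD ≥ V_SG − |V_th|, so the device is in saturation.
k_p = μ_pC_ox · (W/L) = 6.1 mA/V².
KCL at the drain: ½ k_p (V_SG − |V_th|)² = (V_DD − V_SG)/R.
Let x = V_SG − 0.355. Then 161 x² + x − 5.235 = 0, giving x = 0.177 V (positive root), so V_SG = 0.532 V.
I_D = (V_DD − V_SG)/R = (5.59 − 0.532) / 52.7 = 0.096 mA.

I_D = 0.0960 mA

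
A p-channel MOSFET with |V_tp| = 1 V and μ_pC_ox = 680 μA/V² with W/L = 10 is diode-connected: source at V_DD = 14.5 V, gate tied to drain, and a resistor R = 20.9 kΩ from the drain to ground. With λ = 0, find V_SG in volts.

V_SG = 1.43 V

With gate tied to drain, V_SG = V_SD ≥ V_SG − |V_tp|, so the device is in saturation.
k_p = μ_pC_ox · (W/L) = 6.8 mA/V².
KCL at the drain: ½ k_p (V_SG − |V_tp|)² = (V_DD − V_SG)/R.
Let x = V_SG − 1. Then 71.1 x² + x − 13.5 = 0, giving x = 0.429 V (positive root), so V_SG = 1.43 V.
I_D = (V_DD − V_SG)/R = (14.5 − 1.43) / 20.9 = 0.625 mA.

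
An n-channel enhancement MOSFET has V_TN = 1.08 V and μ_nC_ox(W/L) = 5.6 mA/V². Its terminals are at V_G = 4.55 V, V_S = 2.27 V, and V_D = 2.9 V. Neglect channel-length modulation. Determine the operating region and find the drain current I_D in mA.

V_GS = V_G − V_S = 4.55 − 2.27 = 2.28 V; V_DS = V_D − V_S = 2.9 − 2.27 = 0.63 V.
V_ov = V_GS − V_TN = 2.28 − 1.08 = 1.2 V.
Since V_DS = 0.63 V < V_ov = 1.2 V, the device is in the triode region.
I_D = k_n [V_ov · V_DS − ½ V_DS²] = 5.6 × [1.2 × 0.63 − 0.5 × 0.63²] = 3.12 mA.

Triode; I_D = 3.12 mA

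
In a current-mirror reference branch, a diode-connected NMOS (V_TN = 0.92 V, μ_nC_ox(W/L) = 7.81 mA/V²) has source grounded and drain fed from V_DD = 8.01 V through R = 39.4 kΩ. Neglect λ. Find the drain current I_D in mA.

With gate tied to drain, V_GS = V_DS ≥ V_GS − V_TN, so the device is in saturation.
KCL at the drain: ½ k_n (V_GS − V_TN)² = (V_DD − V_GS)/R.
Let x = V_GS − 0.92. Then 154 x² + x − 7.09 = 0, giving x = 0.211 V (positive root), so V_GS = 1.13 V.
I_D = (V_DD − V_GS)/R = (8.01 − 1.13) / 39.4 = 0.175 mA.

I_D = 0.175 mA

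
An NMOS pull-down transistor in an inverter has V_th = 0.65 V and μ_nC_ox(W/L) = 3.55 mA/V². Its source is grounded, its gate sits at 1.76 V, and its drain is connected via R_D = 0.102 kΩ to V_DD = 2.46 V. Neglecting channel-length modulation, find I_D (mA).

V_GS = V_G = 1.76 V, so V_ov = 1.76 − 0.65 = 1.11 V.
Assume saturation: I_D = ½ k_n V_ov² = 0.5 × 3.55 × 1.11² = 2.19 mA, giving V_DS = V_DD − I_D R_D = 2.46 − 2.19 × 0.102 = 2.24 V.
V_DS = 2.24 V ≥ V_ov = 1.11 V, confirming saturation.

I_D = 2.19 mA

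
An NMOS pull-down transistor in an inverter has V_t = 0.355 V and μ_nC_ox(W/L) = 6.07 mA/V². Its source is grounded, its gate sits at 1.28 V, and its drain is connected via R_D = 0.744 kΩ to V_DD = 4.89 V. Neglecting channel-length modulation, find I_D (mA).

I_D = 2.60 mA

V_GS = V_G = 1.28 V, so V_ov = 1.28 − 0.355 = 0.925 V.
Assume saturation: I_D = ½ k_n V_ov² = 0.5 × 6.07 × 0.925² = 2.6 mA, giving V_DS = V_DD − I_D R_D = 4.89 − 2.6 × 0.744 = 2.96 V.
V_DS = 2.96 V ≥ V_ov = 0.925 V, confirming saturation.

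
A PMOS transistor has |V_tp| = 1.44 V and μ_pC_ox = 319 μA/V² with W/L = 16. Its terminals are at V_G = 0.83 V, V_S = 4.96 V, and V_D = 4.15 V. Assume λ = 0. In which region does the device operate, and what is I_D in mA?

V_SG = V_S − V_G = 4.96 − 0.83 = 4.13 V; V_SD = V_S − V_D = 4.96 − 4.15 = 0.81 V.
k_p = μ_pC_ox · (W/L) = 5.104 mA/V².
V_ov = V_SG − |V_tp| = 4.13 − 1.44 = 2.69 V.
Since V_SD = 0.81 V < V_ov = 2.69 V, the device is in the triode region.
I_D = k_p [V_ov · V_SD − ½ V_SD²] = 5.104 × [2.69 × 0.81 − 0.5 × 0.81²] = 9.45 mA.

Triode; I_D = 9.45 mA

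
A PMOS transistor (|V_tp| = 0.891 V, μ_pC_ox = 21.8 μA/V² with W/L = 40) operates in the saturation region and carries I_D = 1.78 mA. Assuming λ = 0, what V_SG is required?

V_SG = 2.91 V

k_p = μ_pC_ox · (W/L) = 0.872 mA/V².
In saturation I_D = ½ k_p (V_SG − |V_tp|)², so V_SG − |V_tp| = √(2 I_D / k_p) = √(2 × 1.78 / 0.872) = 2.02 V.
V_SG = 0.891 + 2.02 = 2.91 V.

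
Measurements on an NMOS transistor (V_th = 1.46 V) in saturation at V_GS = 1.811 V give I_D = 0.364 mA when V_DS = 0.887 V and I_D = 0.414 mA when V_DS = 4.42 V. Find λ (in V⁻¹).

λ = 0.0403 V⁻¹

With V_GS fixed, I_D ∝ (1 + λ V_DS) in saturation, so I_D2/I_D1 = (1 + λ V_DS2)/(1 + λ V_DS1).
0.414/0.364 = 1.137 = (1 + 4.42 λ)/(1 + 0.887 λ).
Solving: λ (I_D1 V_DS2 − I_D2 V_DS1) = I_D2 − I_D1, so λ = (0.414 − 0.364) / (0.364 × 4.42 − 0.414 × 0.887) = 0.05 / 1.24 = 0.0403 V⁻¹.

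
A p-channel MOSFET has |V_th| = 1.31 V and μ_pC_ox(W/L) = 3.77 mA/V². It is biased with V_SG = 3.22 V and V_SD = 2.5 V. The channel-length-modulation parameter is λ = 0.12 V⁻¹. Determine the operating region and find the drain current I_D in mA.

Saturation; I_D = 8.94 mA

V_ov = V_SG − |V_th| = 3.22 − 1.31 = 1.91 V.
Since V_SD = 2.5 V ≥ V_ov = 1.91 V, the device is in saturation.
I_D = ½ k_p V_ov² (1 + λ V_SD) = 0.5 × 3.77 × 1.91² × (1 + 0.12 × 2.5) = 8.94 mA.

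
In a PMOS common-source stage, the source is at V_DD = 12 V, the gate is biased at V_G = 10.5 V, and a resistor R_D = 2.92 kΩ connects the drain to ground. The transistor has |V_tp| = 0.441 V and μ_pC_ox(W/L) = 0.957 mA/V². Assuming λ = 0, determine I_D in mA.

I_D = 0.537 mA

V_SG = V_DD − V_G = 12 − 10.5 = 1.5 V, so V_ov = 1.5 − 0.441 = 1.06 V.
Assume saturation: I_D = ½ k_p V_ov² = 0.5 × 0.957 × 1.06² = 0.537 mA, giving V_SD = V_DD − I_D R_D = 12 − 0.537 × 2.92 = 10.4 V.
V_SD = 10.4 V ≥ V_ov = 1.06 V, confirming saturation.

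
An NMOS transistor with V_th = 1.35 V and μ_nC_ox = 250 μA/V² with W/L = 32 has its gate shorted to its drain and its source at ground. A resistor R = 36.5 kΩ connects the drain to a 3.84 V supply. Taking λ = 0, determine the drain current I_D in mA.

With gate tied to drain, V_GS = V_DS ≥ V_GS − V_th, so the device is in saturation.
k_n = μ_nC_ox · (W/L) = 8 mA/V².
KCL at the drain: ½ k_n (V_GS − V_th)² = (V_DD − V_GS)/R.
Let x = V_GS − 1.35. Then 146 x² + x − 2.49 = 0, giving x = 0.127 V (positive root), so V_GS = 1.48 V.
I_D = (V_DD − V_GS)/R = (3.84 − 1.48) / 36.5 = 0.0647 mA.

I_D = 0.0647 mA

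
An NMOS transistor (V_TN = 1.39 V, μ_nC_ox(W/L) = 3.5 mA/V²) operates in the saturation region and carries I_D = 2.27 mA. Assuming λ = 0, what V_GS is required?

In saturation I_D = ½ k_n (V_GS − V_TN)², so V_GS − V_TN = √(2 I_D / k_n) = √(2 × 2.27 / 3.5) = 1.14 V.
V_GS = 1.39 + 1.14 = 2.53 V.

V_GS = 2.53 V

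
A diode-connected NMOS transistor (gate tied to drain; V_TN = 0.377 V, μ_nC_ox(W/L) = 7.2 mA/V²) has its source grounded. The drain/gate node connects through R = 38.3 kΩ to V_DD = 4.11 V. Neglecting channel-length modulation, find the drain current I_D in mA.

With gate tied to drain, V_GS = V_DS ≥ V_GS − V_TN, so the device is in saturation.
KCL at the drain: ½ k_n (V_GS − V_TN)² = (V_DD − V_GS)/R.
Let x = V_GS − 0.377. Then 138 x² + x − 3.733 = 0, giving x = 0.161 V (positive root), so V_GS = 0.538 V.
I_D = (V_DD − V_GS)/R = (4.11 − 0.538) / 38.3 = 0.0933 mA.

I_D = 0.0933 mA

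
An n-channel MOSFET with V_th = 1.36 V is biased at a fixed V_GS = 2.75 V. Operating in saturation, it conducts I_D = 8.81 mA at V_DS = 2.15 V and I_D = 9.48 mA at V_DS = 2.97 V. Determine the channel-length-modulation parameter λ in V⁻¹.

λ = 0.116 V⁻¹

With V_GS fixed, I_D ∝ (1 + λ V_DS) in saturation, so I_D2/I_D1 = (1 + λ V_DS2)/(1 + λ V_DS1).
9.48/8.81 = 1.076 = (1 + 2.97 λ)/(1 + 2.15 λ).
Solving: λ (I_D1 V_DS2 − I_D2 V_DS1) = I_D2 − I_D1, so λ = (9.48 − 8.81) / (8.81 × 2.97 − 9.48 × 2.15) = 0.67 / 5.78 = 0.116 V⁻¹.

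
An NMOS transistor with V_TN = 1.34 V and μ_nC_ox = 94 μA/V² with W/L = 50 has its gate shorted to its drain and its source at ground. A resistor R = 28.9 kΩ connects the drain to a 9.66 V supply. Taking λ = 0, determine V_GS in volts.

With gate tied to drain, V_GS = V_DS ≥ V_GS − V_TN, so the device is in saturation.
k_n = μ_nC_ox · (W/L) = 4.7 mA/V².
KCL at the drain: ½ k_n (V_GS − V_TN)² = (V_DD − V_GS)/R.
Let x = V_GS − 1.34. Then 67.9 x² + x − 8.32 = 0, giving x = 0.343 V (positive root), so V_GS = 1.68 V.
I_D = (V_DD − V_GS)/R = (9.66 − 1.68) / 28.9 = 0.276 mA.

V_GS = 1.68 V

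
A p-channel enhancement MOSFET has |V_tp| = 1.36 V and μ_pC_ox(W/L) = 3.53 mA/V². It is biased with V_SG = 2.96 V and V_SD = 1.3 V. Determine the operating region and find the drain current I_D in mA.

Triode; I_D = 4.36 mA

V_ov = V_SG − |V_tp| = 2.96 − 1.36 = 1.6 V.
Since V_SD = 1.3 V < V_ov = 1.6 V, the device is in the triode region.
I_D = k_p [V_ov · V_SD − ½ V_SD²] = 3.53 × [1.6 × 1.3 − 0.5 × 1.3²] = 4.36 mA.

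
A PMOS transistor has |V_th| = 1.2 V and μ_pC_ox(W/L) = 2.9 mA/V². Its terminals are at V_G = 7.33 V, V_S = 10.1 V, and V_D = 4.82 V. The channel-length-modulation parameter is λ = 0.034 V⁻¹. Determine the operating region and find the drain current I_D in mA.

V_SG = V_S − V_G = 10.1 − 7.33 = 2.77 V; V_SD = V_S − V_D = 10.1 − 4.82 = 5.28 V.
V_ov = V_SG − |V_th| = 2.77 − 1.2 = 1.57 V.
Since V_SD = 5.28 V ≥ V_ov = 1.57 V, the device is in saturation.
I_D = ½ k_p V_ov² (1 + λ V_SD) = 0.5 × 2.9 × 1.57² × (1 + 0.034 × 5.28) = 4.22 mA.

Saturation; I_D = 4.22 mA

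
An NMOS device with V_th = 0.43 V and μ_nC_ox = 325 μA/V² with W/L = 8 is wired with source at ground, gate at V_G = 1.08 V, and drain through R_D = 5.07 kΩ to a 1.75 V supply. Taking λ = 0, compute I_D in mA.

V_GS = V_G = 1.08 V, so V_ov = 1.08 − 0.43 = 0.65 V.
k_n = μ_nC_ox · (W/L) = 2.6 mA/V².
Assume saturation: I_D = ½ k_n V_ov² = 0.5 × 2.6 × 0.65² = 0.549 mA, giving V_DS = V_DD − I_D R_D = 1.75 − 0.549 × 5.07 = -1.03 V.
But -1.03 V < V_ov = 0.65 V, so the device is actually in triode.
In triode I_D = k_n[V_ov V_DS − ½ V_DS²] and I_D = (V_DD − V_DS)/R_D. Equating: 6.59 V_DS² − 9.568 V_DS + 1.75 = 0, giving V_DS = 0.215 V (the root below V_ov).
I_D = (1.75 − 0.215) / 5.07 = 0.303 mA.

I_D = 0.303 mA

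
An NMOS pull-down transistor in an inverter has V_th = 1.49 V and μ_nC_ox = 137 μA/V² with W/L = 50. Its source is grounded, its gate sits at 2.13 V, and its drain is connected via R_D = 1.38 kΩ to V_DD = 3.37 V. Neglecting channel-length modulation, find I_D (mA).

I_D = 1.40 mA

V_GS = V_G = 2.13 V, so V_ov = 2.13 − 1.49 = 0.64 V.
k_n = μ_nC_ox · (W/L) = 6.85 mA/V².
Assume saturation: I_D = ½ k_n V_ov² = 0.5 × 6.85 × 0.64² = 1.4 mA, giving V_DS = V_DD − I_D R_D = 3.37 − 1.4 × 1.38 = 1.43 V.
V_DS = 1.43 V ≥ V_ov = 0.64 V, confirming saturation.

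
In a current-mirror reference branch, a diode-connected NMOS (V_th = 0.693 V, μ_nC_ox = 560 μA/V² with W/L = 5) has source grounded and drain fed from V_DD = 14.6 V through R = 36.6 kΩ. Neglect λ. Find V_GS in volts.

With gate tied to drain, V_GS = V_DS ≥ V_GS − V_th, so the device is in saturation.
k_n = μ_nC_ox · (W/L) = 2.8 mA/V².
KCL at the drain: ½ k_n (V_GS − V_th)² = (V_DD − V_GS)/R.
Let x = V_GS − 0.693. Then 51.2 x² + x − 13.91 = 0, giving x = 0.511 V (positive root), so V_GS = 1.2 V.
I_D = (V_DD − V_GS)/R = (14.6 − 1.2) / 36.6 = 0.366 mA.

V_GS = 1.20 V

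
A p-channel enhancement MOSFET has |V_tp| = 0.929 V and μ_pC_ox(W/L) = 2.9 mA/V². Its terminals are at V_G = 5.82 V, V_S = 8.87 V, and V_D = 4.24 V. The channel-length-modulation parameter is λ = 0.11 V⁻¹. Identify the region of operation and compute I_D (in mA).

V_SG = V_S − V_G = 8.87 − 5.82 = 3.05 V; V_SD = V_S − V_D = 8.87 − 4.24 = 4.63 V.
V_ov = V_SG − |V_tp| = 3.05 − 0.929 = 2.12 V.
Since V_SD = 4.63 V ≥ V_ov = 2.12 V, the device is in saturation.
I_D = ½ k_p V_ov² (1 + λ V_SD) = 0.5 × 2.9 × 2.12² × (1 + 0.11 × 4.63) = 9.85 mA.

Saturation; I_D = 9.85 mA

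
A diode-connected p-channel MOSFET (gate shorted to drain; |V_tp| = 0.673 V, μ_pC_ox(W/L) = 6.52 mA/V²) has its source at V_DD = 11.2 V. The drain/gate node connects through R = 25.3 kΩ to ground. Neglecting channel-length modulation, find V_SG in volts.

With gate tied to drain, V_SG = V_SD ≥ V_SG − |V_tp|, so the device is in saturation.
KCL at the drain: ½ k_p (V_SG − |V_tp|)² = (V_DD − V_SG)/R.
Let x = V_SG − 0.673. Then 82.5 x² + x − 10.53 = 0, giving x = 0.351 V (positive root), so V_SG = 1.02 V.
I_D = (V_DD − V_SG)/R = (11.2 − 1.02) / 25.3 = 0.402 mA.

V_SG = 1.02 V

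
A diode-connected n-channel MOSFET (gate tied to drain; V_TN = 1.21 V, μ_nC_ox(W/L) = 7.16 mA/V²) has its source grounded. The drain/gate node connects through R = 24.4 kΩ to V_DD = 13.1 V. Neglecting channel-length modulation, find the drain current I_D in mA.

With gate tied to drain, V_GS = V_DS ≥ V_GS − V_TN, so the device is in saturation.
KCL at the drain: ½ k_n (V_GS − V_TN)² = (V_DD − V_GS)/R.
Let x = V_GS − 1.21. Then 87.4 x² + x − 11.89 = 0, giving x = 0.363 V (positive root), so V_GS = 1.57 V.
I_D = (V_DD − V_GS)/R = (13.1 − 1.57) / 24.4 = 0.472 mA.

I_D = 0.472 mA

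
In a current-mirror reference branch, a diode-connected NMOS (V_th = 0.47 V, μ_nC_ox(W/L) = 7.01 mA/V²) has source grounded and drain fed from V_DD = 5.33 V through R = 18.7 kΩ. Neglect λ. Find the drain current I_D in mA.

With gate tied to drain, V_GS = V_DS ≥ V_GS − V_th, so the device is in saturation.
KCL at the drain: ½ k_n (V_GS − V_th)² = (V_DD − V_GS)/R.
Let x = V_GS − 0.47. Then 65.5 x² + x − 4.86 = 0, giving x = 0.265 V (positive root), so V_GS = 0.735 V.
I_D = (V_DD − V_GS)/R = (5.33 − 0.735) / 18.7 = 0.246 mA.

I_D = 0.246 mA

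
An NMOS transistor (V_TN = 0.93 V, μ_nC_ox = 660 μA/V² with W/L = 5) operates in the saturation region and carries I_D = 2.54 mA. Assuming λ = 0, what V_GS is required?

V_GS = 2.17 V

k_n = μ_nC_ox · (W/L) = 3.3 mA/V².
In saturation I_D = ½ k_n (V_GS − V_TN)², so V_GS − V_TN = √(2 I_D / k_n) = √(2 × 2.54 / 3.3) = 1.24 V.
V_GS = 0.93 + 1.24 = 2.17 V.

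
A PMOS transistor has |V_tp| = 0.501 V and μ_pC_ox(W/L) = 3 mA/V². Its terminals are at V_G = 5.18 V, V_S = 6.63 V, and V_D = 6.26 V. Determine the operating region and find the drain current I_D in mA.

Triode; I_D = 0.848 mA

V_SG = V_S − V_G = 6.63 − 5.18 = 1.45 V; V_SD = V_S − V_D = 6.63 − 6.26 = 0.37 V.
V_ov = V_SG − |V_tp| = 1.45 − 0.501 = 0.949 V.
Since V_SD = 0.37 V < V_ov = 0.949 V, the device is in the triode region.
I_D = k_p [V_ov · V_SD − ½ V_SD²] = 3 × [0.949 × 0.37 − 0.5 × 0.37²] = 0.848 mA.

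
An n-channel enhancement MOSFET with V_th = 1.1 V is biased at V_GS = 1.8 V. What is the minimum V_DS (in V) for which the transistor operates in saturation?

The boundary between triode and saturation is V_DS = V_GS − V_th = V_ov.
V_ov = 1.8 − 1.1 = 0.7 V.

V_DS,sat = 0.700 V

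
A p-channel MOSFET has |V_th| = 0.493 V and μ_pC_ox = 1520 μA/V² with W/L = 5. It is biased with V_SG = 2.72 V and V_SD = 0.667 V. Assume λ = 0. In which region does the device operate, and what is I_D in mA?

Triode; I_D = 9.60 mA

k_p = μ_pC_ox · (W/L) = 7.6 mA/V².
V_ov = V_SG − |V_th| = 2.72 − 0.493 = 2.23 V.
Since V_SD = 0.667 V < V_ov = 2.23 V, the device is in the triode region.
I_D = k_p [V_ov · V_SD − ½ V_SD²] = 7.6 × [2.23 × 0.667 − 0.5 × 0.667²] = 9.6 mA.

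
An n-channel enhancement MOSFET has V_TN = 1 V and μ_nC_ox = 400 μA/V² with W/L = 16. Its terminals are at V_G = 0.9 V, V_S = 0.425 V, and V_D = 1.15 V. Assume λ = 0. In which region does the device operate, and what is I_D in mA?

Cutoff; I_D = 0 mA

V_GS = V_G − V_S = 0.9 − 0.425 = 0.475 V; V_DS = V_D − V_S = 1.15 − 0.425 = 0.725 V.
V_GS = 0.475 V < V_TN = 1 V, so the transistor is in cutoff.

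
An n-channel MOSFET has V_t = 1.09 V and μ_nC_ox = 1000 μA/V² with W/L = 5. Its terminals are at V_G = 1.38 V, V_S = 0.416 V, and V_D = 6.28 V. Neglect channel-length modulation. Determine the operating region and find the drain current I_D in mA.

V_GS = V_G − V_S = 1.38 − 0.416 = 0.964 V; V_DS = V_D − V_S = 6.28 − 0.416 = 5.86 V.
V_GS = 0.964 V < V_t = 1.09 V, so the transistor is in cutoff.

Cutoff; I_D = 0 mA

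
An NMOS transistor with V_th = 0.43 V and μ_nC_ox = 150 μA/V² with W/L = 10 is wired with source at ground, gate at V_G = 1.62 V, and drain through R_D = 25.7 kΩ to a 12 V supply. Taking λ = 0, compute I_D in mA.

I_D = 0.456 mA

V_GS = V_G = 1.62 V, so V_ov = 1.62 − 0.43 = 1.19 V.
k_n = μ_nC_ox · (W/L) = 1.5 mA/V².
Assume saturation: I_D = ½ k_n V_ov² = 0.5 × 1.5 × 1.19² = 1.06 mA, giving V_DS = V_DD − I_D R_D = 12 − 1.06 × 25.7 = -15.3 V.
But -15.3 V < V_ov = 1.19 V, so the device is actually in triode.
In triode I_D = k_n[V_ov V_DS − ½ V_DS²] and I_D = (V_DD − V_DS)/R_D. Equating: 19.3 V_DS² − 46.87 V_DS + 12 = 0, giving V_DS = 0.291 V (the root below V_ov).
I_D = (12 − 0.291) / 25.7 = 0.456 mA.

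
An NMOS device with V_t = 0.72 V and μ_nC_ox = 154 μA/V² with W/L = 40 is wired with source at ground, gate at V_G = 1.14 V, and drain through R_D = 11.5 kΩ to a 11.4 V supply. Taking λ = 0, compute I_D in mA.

I_D = 0.543 mA

V_GS = V_G = 1.14 V, so V_ov = 1.14 − 0.72 = 0.42 V.
k_n = μ_nC_ox · (W/L) = 6.16 mA/V².
Assume saturation: I_D = ½ k_n V_ov² = 0.5 × 6.16 × 0.42² = 0.543 mA, giving V_DS = V_DD − I_D R_D = 11.4 − 0.543 × 11.5 = 5.15 V.
V_DS = 5.15 V ≥ V_ov = 0.42 V, confirming saturation.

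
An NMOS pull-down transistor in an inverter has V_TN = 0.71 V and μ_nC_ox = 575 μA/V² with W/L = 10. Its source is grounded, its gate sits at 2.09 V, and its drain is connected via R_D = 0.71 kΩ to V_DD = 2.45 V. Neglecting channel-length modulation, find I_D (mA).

I_D = 2.85 mA

V_GS = V_G = 2.09 V, so V_ov = 2.09 − 0.71 = 1.38 V.
k_n = μ_nC_ox · (W/L) = 5.75 mA/V².
Assume saturation: I_D = ½ k_n V_ov² = 0.5 × 5.75 × 1.38² = 5.48 mA, giving V_DS = V_DD − I_D R_D = 2.45 − 5.48 × 0.71 = -1.44 V.
But -1.44 V < V_ov = 1.38 V, so the device is actually in triode.
In triode I_D = k_n[V_ov V_DS − ½ V_DS²] and I_D = (V_DD − V_DS)/R_D. Equating: 2.04 V_DS² − 6.634 V_DS + 2.45 = 0, giving V_DS = 0.425 V (the root below V_ov).
I_D = (2.45 − 0.425) / 0.71 = 2.85 mA.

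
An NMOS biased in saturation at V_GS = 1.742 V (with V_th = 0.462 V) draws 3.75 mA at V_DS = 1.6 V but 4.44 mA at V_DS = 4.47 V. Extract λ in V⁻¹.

With V_GS fixed, I_D ∝ (1 + λ V_DS) in saturation, so I_D2/I_D1 = (1 + λ V_DS2)/(1 + λ V_DS1).
4.44/3.75 = 1.184 = (1 + 4.47 λ)/(1 + 1.6 λ).
Solving: λ (I_D1 V_DS2 − I_D2 V_DS1) = I_D2 − I_D1, so λ = (4.44 − 3.75) / (3.75 × 4.47 − 4.44 × 1.6) = 0.69 / 9.66 = 0.0714 V⁻¹.

λ = 0.0714 V⁻¹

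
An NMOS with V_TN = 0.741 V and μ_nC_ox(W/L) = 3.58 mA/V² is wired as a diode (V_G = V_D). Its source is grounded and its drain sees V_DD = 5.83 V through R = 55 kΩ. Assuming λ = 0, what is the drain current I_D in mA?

With gate tied to drain, V_GS = V_DS ≥ V_GS − V_TN, so the device is in saturation.
KCL at the drain: ½ k_n (V_GS − V_TN)² = (V_DD − V_GS)/R.
Let x = V_GS − 0.741. Then 98.5 x² + x − 5.089 = 0, giving x = 0.222 V (positive root), so V_GS = 0.963 V.
I_D = (V_DD − V_GS)/R = (5.83 − 0.963) / 55 = 0.0885 mA.

I_D = 0.0885 mA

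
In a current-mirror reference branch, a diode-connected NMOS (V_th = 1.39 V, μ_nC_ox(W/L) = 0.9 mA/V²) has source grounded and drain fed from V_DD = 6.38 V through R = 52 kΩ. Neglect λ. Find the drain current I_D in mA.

I_D = 0.0875 mA

With gate tied to drain, V_GS = V_DS ≥ V_GS − V_th, so the device is in saturation.
KCL at the drain: ½ k_n (V_GS − V_th)² = (V_DD − V_GS)/R.
Let x = V_GS − 1.39. Then 23.4 x² + x − 4.99 = 0, giving x = 0.441 V (positive root), so V_GS = 1.83 V.
I_D = (V_DD − V_GS)/R = (6.38 − 1.83) / 52 = 0.0875 mA.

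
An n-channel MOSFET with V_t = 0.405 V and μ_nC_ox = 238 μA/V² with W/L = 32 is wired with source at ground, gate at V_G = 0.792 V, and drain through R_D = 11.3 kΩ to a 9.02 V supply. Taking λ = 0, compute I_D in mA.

I_D = 0.570 mA

V_GS = V_G = 0.792 V, so V_ov = 0.792 − 0.405 = 0.387 V.
k_n = μ_nC_ox · (W/L) = 7.616 mA/V².
Assume saturation: I_D = ½ k_n V_ov² = 0.5 × 7.616 × 0.387² = 0.57 mA, giving V_DS = V_DD − I_D R_D = 9.02 − 0.57 × 11.3 = 2.58 V.
V_DS = 2.58 V ≥ V_ov = 0.387 V, confirming saturation.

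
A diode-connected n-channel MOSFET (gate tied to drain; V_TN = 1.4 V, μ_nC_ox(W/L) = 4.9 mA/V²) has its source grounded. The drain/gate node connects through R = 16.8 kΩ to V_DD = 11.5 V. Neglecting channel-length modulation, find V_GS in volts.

V_GS = 1.88 V

With gate tied to drain, V_GS = V_DS ≥ V_GS − V_TN, so the device is in saturation.
KCL at the drain: ½ k_n (V_GS − V_TN)² = (V_DD − V_GS)/R.
Let x = V_GS − 1.4. Then 41.2 x² + x − 10.1 = 0, giving x = 0.483 V (positive root), so V_GS = 1.88 V.
I_D = (V_DD − V_GS)/R = (11.5 − 1.88) / 16.8 = 0.572 mA.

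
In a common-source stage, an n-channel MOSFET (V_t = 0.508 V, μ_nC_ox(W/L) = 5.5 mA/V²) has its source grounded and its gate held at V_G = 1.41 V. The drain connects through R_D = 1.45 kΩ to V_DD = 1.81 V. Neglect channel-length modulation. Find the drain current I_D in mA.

I_D = 1.07 mA

V_GS = V_G = 1.41 V, so V_ov = 1.41 − 0.508 = 0.902 V.
Assume saturation: I_D = ½ k_n V_ov² = 0.5 × 5.5 × 0.902² = 2.24 mA, giving V_DS = V_DD − I_D R_D = 1.81 − 2.24 × 1.45 = -1.43 V.
But -1.43 V < V_ov = 0.902 V, so the device is actually in triode.
In triode I_D = k_n[V_ov V_DS − ½ V_DS²] and I_D = (V_DD − V_DS)/R_D. Equating: 3.99 V_DS² − 8.193 V_DS + 1.81 = 0, giving V_DS = 0.252 V (the root below V_ov).
I_D = (1.81 − 0.252) / 1.45 = 1.07 mA.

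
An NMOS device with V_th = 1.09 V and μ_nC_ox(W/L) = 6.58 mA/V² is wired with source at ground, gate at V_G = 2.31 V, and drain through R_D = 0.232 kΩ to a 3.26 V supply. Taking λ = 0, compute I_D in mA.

I_D = 4.90 mA

V_GS = V_G = 2.31 V, so V_ov = 2.31 − 1.09 = 1.22 V.
Assume saturation: I_D = ½ k_n V_ov² = 0.5 × 6.58 × 1.22² = 4.9 mA, giving V_DS = V_DD − I_D R_D = 3.26 − 4.9 × 0.232 = 2.12 V.
V_DS = 2.12 V ≥ V_ov = 1.22 V, confirming saturation.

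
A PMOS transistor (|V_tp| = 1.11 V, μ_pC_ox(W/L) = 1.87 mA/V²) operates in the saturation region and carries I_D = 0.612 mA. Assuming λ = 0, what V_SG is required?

V_SG = 1.92 V

In saturation I_D = ½ k_p (V_SG − |V_tp|)², so V_SG − |V_tp| = √(2 I_D / k_p) = √(2 × 0.612 / 1.87) = 0.809 V.
V_SG = 1.11 + 0.809 = 1.92 V.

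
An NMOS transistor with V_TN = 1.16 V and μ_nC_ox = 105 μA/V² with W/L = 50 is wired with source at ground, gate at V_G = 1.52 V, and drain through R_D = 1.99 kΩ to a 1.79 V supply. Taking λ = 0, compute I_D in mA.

V_GS = V_G = 1.52 V, so V_ov = 1.52 − 1.16 = 0.36 V.
k_n = μ_nC_ox · (W/L) = 5.25 mA/V².
Assume saturation: I_D = ½ k_n V_ov² = 0.5 × 5.25 × 0.36² = 0.34 mA, giving V_DS = V_DD − I_D R_D = 1.79 − 0.34 × 1.99 = 1.11 V.
V_DS = 1.11 V ≥ V_ov = 0.36 V, confirming saturation.

I_D = 0.340 mA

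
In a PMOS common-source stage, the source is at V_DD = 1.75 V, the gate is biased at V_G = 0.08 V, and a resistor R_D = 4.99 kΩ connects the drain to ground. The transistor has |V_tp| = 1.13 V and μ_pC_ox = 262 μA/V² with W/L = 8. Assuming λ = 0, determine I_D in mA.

I_D = 0.276 mA

V_SG = V_DD − V_G = 1.75 − 0.08 = 1.67 V, so V_ov = 1.67 − 1.13 = 0.54 V.
k_p = μ_pC_ox · (W/L) = 2.096 mA/V².
Assume saturation: I_D = ½ k_p V_ov² = 0.5 × 2.096 × 0.54² = 0.306 mA, giving V_SD = V_DD − I_D R_D = 1.75 − 0.306 × 4.99 = 0.225 V.
But 0.225 V < V_ov = 0.54 V, so the device is actually in triode.
In triode I_D = k_p[V_ov V_SD − ½ V_SD²] and I_D = (V_DD − V_SD)/R_D. Equating: 5.23 V_SD² − 6.648 V_SD + 1.75 = 0, giving V_SD = 0.372 V (the root below V_ov).
I_D = (1.75 − 0.372) / 4.99 = 0.276 mA.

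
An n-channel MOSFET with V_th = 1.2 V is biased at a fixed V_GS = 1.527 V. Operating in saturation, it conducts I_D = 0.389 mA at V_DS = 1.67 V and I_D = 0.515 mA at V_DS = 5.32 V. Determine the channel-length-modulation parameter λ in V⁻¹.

With V_GS fixed, I_D ∝ (1 + λ V_DS) in saturation, so I_D2/I_D1 = (1 + λ V_DS2)/(1 + λ V_DS1).
0.515/0.389 = 1.324 = (1 + 5.32 λ)/(1 + 1.67 λ).
Solving: λ (I_D1 V_DS2 − I_D2 V_DS1) = I_D2 − I_D1, so λ = (0.515 − 0.389) / (0.389 × 5.32 − 0.515 × 1.67) = 0.126 / 1.21 = 0.104 V⁻¹.

λ = 0.104 V⁻¹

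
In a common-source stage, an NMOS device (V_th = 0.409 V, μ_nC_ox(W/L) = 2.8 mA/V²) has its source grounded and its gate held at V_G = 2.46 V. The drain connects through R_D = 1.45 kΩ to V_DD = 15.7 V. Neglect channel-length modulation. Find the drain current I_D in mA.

V_GS = V_G = 2.46 V, so V_ov = 2.46 − 0.409 = 2.05 V.
Assume saturation: I_D = ½ k_n V_ov² = 0.5 × 2.8 × 2.05² = 5.89 mA, giving V_DS = V_DD − I_D R_D = 15.7 − 5.89 × 1.45 = 7.16 V.
V_DS = 7.16 V ≥ V_ov = 2.05 V, confirming saturation.

I_D = 5.89 mA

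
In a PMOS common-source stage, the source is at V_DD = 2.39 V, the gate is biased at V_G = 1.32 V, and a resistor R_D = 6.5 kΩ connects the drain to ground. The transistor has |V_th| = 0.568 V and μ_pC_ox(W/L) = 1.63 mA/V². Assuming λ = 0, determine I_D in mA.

V_SG = V_DD − V_G = 2.39 − 1.32 = 1.07 V, so V_ov = 1.07 − 0.568 = 0.502 V.
Assume saturation: I_D = ½ k_p V_ov² = 0.5 × 1.63 × 0.502² = 0.205 mA, giving V_SD = V_DD − I_D R_D = 2.39 − 0.205 × 6.5 = 1.06 V.
V_SD = 1.06 V ≥ V_ov = 0.502 V, confirming saturation.

I_D = 0.205 mA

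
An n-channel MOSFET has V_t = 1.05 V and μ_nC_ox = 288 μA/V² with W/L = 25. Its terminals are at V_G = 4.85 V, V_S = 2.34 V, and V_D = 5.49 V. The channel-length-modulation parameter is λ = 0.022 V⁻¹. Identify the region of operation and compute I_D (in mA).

V_GS = V_G − V_S = 4.85 − 2.34 = 2.51 V; V_DS = V_D − V_S = 5.49 − 2.34 = 3.15 V.
k_n = μ_nC_ox · (W/L) = 7.2 mA/V².
V_ov = V_GS − V_t = 2.51 − 1.05 = 1.46 V.
Since V_DS = 3.15 V ≥ V_ov = 1.46 V, the device is in saturation.
I_D = ½ k_n V_ov² (1 + λ V_DS) = 0.5 × 7.2 × 1.46² × (1 + 0.022 × 3.15) = 8.21 mA.

Saturation; I_D = 8.21 mA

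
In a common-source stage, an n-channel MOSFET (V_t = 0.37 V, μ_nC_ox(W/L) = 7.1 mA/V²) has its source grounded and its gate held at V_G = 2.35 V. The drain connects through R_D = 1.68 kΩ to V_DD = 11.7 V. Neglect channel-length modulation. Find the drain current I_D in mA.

I_D = 6.64 mA

V_GS = V_G = 2.35 V, so V_ov = 2.35 − 0.37 = 1.98 V.
Assume saturation: I_D = ½ k_n V_ov² = 0.5 × 7.1 × 1.98² = 13.9 mA, giving V_DS = V_DD − I_D R_D = 11.7 − 13.9 × 1.68 = -11.7 V.
But -11.7 V < V_ov = 1.98 V, so the device is actually in triode.
In triode I_D = k_n[V_ov V_DS − ½ V_DS²] and I_D = (V_DD − V_DS)/R_D. Equating: 5.96 V_DS² − 24.62 V_DS + 11.7 = 0, giving V_DS = 0.548 V (the root below V_ov).
I_D = (11.7 − 0.548) / 1.68 = 6.64 mA.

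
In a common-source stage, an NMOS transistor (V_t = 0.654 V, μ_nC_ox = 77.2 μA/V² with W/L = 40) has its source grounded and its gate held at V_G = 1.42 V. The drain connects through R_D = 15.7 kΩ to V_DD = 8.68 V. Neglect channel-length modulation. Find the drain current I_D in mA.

I_D = 0.535 mA

V_GS = V_G = 1.42 V, so V_ov = 1.42 − 0.654 = 0.766 V.
k_n = μ_nC_ox · (W/L) = 3.088 mA/V².
Assume saturation: I_D = ½ k_n V_ov² = 0.5 × 3.088 × 0.766² = 0.906 mA, giving V_DS = V_DD − I_D R_D = 8.68 − 0.906 × 15.7 = -5.54 V.
But -5.54 V < V_ov = 0.766 V, so the device is actually in triode.
In triode I_D = k_n[V_ov V_DS − ½ V_DS²] and I_D = (V_DD − V_DS)/R_D. Equating: 24.2 V_DS² − 38.14 V_DS + 8.68 = 0, giving V_DS = 0.276 V (the root below V_ov).
I_D = (8.68 − 0.276) / 15.7 = 0.535 mA.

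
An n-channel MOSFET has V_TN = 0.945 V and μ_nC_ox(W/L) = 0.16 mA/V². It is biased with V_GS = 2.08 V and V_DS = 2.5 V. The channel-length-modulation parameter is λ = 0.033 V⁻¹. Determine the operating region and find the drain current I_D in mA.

Saturation; I_D = 0.112 mA

V_ov = V_GS − V_TN = 2.08 − 0.945 = 1.14 V.
Since V_DS = 2.5 V ≥ V_ov = 1.14 V, the device is in saturation.
I_D = ½ k_n V_ov² (1 + λ V_DS) = 0.5 × 0.16 × 1.14² × (1 + 0.033 × 2.5) = 0.112 mA.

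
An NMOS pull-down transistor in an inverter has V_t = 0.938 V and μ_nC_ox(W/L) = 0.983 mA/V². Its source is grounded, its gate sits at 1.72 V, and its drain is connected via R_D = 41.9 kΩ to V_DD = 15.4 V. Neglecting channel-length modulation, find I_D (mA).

V_GS = V_G = 1.72 V, so V_ov = 1.72 − 0.938 = 0.782 V.
Assume saturation: I_D = ½ k_n V_ov² = 0.5 × 0.983 × 0.782² = 0.301 mA, giving V_DS = V_DD − I_D R_D = 15.4 − 0.301 × 41.9 = 2.81 V.
V_DS = 2.81 V ≥ V_ov = 0.782 V, confirming saturation.

I_D = 0.301 mA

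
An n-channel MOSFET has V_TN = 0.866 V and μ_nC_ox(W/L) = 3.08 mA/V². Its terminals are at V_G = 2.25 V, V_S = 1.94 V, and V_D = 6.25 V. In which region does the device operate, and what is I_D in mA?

V_GS = V_G − V_S = 2.25 − 1.94 = 0.31 V; V_DS = V_D − V_S = 6.25 − 1.94 = 4.31 V.
V_GS = 0.31 V < V_TN = 0.866 V, so the transistor is in cutoff.

Cutoff; I_D = 0 mA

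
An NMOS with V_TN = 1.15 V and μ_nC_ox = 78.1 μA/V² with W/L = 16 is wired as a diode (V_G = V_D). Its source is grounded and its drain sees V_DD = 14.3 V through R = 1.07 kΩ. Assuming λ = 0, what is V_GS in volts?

With gate tied to drain, V_GS = V_DS ≥ V_GS − V_TN, so the device is in saturation.
k_n = μ_nC_ox · (W/L) = 1.25 mA/V².
KCL at the drain: ½ k_n (V_GS − V_TN)² = (V_DD − V_GS)/R.
Let x = V_GS − 1.15. Then 0.669 x² + x − 13.15 = 0, giving x = 3.75 V (positive root), so V_GS = 4.9 V.
I_D = (V_DD − V_GS)/R = (14.3 − 4.9) / 1.07 = 8.79 mA.

V_GS = 4.90 V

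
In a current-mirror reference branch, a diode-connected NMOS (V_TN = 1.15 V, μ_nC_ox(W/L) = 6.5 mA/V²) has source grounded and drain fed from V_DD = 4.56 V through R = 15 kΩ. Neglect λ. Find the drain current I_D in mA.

With gate tied to drain, V_GS = V_DS ≥ V_GS − V_TN, so the device is in saturation.
KCL at the drain: ½ k_n (V_GS − V_TN)² = (V_DD − V_GS)/R.
Let x = V_GS − 1.15. Then 48.8 x² + x − 3.41 = 0, giving x = 0.254 V (positive root), so V_GS = 1.4 V.
I_D = (V_DD − V_GS)/R = (4.56 − 1.4) / 15 = 0.21 mA.

I_D = 0.210 mA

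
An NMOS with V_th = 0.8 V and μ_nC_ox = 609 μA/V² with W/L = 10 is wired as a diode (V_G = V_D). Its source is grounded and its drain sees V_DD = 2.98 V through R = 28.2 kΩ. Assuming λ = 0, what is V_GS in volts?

With gate tied to drain, V_GS = V_DS ≥ V_GS − V_th, so the device is in saturation.
k_n = μ_nC_ox · (W/L) = 6.09 mA/V².
KCL at the drain: ½ k_n (V_GS − V_th)² = (V_DD − V_GS)/R.
Let x = V_GS − 0.8. Then 85.9 x² + x − 2.18 = 0, giving x = 0.154 V (positive root), so V_GS = 0.954 V.
I_D = (V_DD − V_GS)/R = (2.98 − 0.954) / 28.2 = 0.0719 mA.

V_GS = 0.954 V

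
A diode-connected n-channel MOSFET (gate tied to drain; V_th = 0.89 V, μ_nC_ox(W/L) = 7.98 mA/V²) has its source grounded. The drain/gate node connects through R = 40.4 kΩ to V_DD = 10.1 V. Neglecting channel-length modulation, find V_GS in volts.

With gate tied to drain, V_GS = V_DS ≥ V_GS − V_th, so the device is in saturation.
KCL at the drain: ½ k_n (V_GS − V_th)² = (V_DD − V_GS)/R.
Let x = V_GS − 0.89. Then 161 x² + x − 9.21 = 0, giving x = 0.236 V (positive root), so V_GS = 1.13 V.
I_D = (V_DD − V_GS)/R = (10.1 − 1.13) / 40.4 = 0.222 mA.

V_GS = 1.13 V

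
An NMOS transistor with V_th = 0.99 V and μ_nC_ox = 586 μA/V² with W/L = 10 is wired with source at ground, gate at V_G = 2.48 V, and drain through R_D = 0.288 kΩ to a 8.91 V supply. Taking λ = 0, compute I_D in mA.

I_D = 6.50 mA

V_GS = V_G = 2.48 V, so V_ov = 2.48 − 0.99 = 1.49 V.
k_n = μ_nC_ox · (W/L) = 5.86 mA/V².
Assume saturation: I_D = ½ k_n V_ov² = 0.5 × 5.86 × 1.49² = 6.5 mA, giving V_DS = V_DD − I_D R_D = 8.91 − 6.5 × 0.288 = 7.04 V.
V_DS = 7.04 V ≥ V_ov = 1.49 V, confirming saturation.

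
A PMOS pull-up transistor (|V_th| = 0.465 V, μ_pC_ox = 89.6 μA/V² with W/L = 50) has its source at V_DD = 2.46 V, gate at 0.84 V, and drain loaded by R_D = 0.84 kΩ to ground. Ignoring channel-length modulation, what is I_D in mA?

V_SG = V_DD − V_G = 2.46 − 0.84 = 1.62 V, so V_ov = 1.62 − 0.465 = 1.16 V.
k_p = μ_pC_ox · (W/L) = 4.48 mA/V².
Assume saturation: I_D = ½ k_p V_ov² = 0.5 × 4.48 × 1.16² = 2.99 mA, giving V_SD = V_DD − I_D R_D = 2.46 − 2.99 × 0.84 = -0.0501 V.
But -0.0501 V < V_ov = 1.16 V, so the device is actually in triode.
In triode I_D = k_p[V_ov V_SD − ½ V_SD²] and I_D = (V_DD − V_SD)/R_D. Equating: 1.88 V_SD² − 5.346 V_SD + 2.46 = 0, giving V_SD = 0.577 V (the root below V_ov).
I_D = (2.46 − 0.577) / 0.84 = 2.24 mA.

I_D = 2.24 mA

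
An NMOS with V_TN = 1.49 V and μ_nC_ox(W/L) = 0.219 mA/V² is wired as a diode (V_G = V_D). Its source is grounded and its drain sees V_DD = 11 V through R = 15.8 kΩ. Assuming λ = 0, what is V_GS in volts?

V_GS = 3.56 V

With gate tied to drain, V_GS = V_DS ≥ V_GS − V_TN, so the device is in saturation.
KCL at the drain: ½ k_n (V_GS − V_TN)² = (V_DD − V_GS)/R.
Let x = V_GS − 1.49. Then 1.73 x² + x − 9.51 = 0, giving x = 2.07 V (positive root), so V_GS = 3.56 V.
I_D = (V_DD − V_GS)/R = (11 − 3.56) / 15.8 = 0.471 mA.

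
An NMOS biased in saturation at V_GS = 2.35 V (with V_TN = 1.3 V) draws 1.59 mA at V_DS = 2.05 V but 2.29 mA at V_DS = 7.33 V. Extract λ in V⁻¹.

λ = 0.101 V⁻¹

With V_GS fixed, I_D ∝ (1 + λ V_DS) in saturation, so I_D2/I_D1 = (1 + λ V_DS2)/(1 + λ V_DS1).
2.29/1.59 = 1.44 = (1 + 7.33 λ)/(1 + 2.05 λ).
Solving: λ (I_D1 V_DS2 − I_D2 V_DS1) = I_D2 − I_D1, so λ = (2.29 − 1.59) / (1.59 × 7.33 − 2.29 × 2.05) = 0.7 / 6.96 = 0.101 V⁻¹.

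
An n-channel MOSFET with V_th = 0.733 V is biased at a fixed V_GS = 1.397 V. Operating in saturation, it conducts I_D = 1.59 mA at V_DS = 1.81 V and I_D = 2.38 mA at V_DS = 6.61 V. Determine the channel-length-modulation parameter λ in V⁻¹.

With V_GS fixed, I_D ∝ (1 + λ V_DS) in saturation, so I_D2/I_D1 = (1 + λ V_DS2)/(1 + λ V_DS1).
2.38/1.59 = 1.497 = (1 + 6.61 λ)/(1 + 1.81 λ).
Solving: λ (I_D1 V_DS2 − I_D2 V_DS1) = I_D2 − I_D1, so λ = (2.38 − 1.59) / (1.59 × 6.61 − 2.38 × 1.81) = 0.79 / 6.2 = 0.127 V⁻¹.

λ = 0.127 V⁻¹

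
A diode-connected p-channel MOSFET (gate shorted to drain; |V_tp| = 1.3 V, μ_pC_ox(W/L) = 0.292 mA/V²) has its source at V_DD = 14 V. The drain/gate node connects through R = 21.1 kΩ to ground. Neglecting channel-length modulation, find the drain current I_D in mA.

With gate tied to drain, V_SG = V_SD ≥ V_SG − |V_tp|, so the device is in saturation.
KCL at the drain: ½ k_p (V_SG − |V_tp|)² = (V_DD − V_SG)/R.
Let x = V_SG − 1.3. Then 3.08 x² + x − 12.7 = 0, giving x = 1.87 V (positive root), so V_SG = 3.17 V.
I_D = (V_DD − V_SG)/R = (14 − 3.17) / 21.1 = 0.513 mA.

I_D = 0.513 mA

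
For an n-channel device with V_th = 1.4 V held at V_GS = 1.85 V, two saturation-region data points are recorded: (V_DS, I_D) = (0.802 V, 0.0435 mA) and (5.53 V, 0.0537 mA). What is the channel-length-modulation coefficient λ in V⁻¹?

With V_GS fixed, I_D ∝ (1 + λ V_DS) in saturation, so I_D2/I_D1 = (1 + λ V_DS2)/(1 + λ V_DS1).
0.0537/0.0435 = 1.234 = (1 + 5.53 λ)/(1 + 0.802 λ).
Solving: λ (I_D1 V_DS2 − I_D2 V_DS1) = I_D2 − I_D1, so λ = (0.0537 − 0.0435) / (0.0435 × 5.53 − 0.0537 × 0.802) = 0.0102 / 0.197 = 0.0516 V⁻¹.

λ = 0.0516 V⁻¹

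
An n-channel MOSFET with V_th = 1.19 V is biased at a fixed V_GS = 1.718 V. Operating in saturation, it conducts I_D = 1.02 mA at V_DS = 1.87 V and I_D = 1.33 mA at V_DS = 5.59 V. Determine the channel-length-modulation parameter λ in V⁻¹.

λ = 0.0964 V⁻¹

With V_GS fixed, I_D ∝ (1 + λ V_DS) in saturation, so I_D2/I_D1 = (1 + λ V_DS2)/(1 + λ V_DS1).
1.33/1.02 = 1.304 = (1 + 5.59 λ)/(1 + 1.87 λ).
Solving: λ (I_D1 V_DS2 − I_D2 V_DS1) = I_D2 − I_D1, so λ = (1.33 − 1.02) / (1.02 × 5.59 − 1.33 × 1.87) = 0.31 / 3.21 = 0.0964 V⁻¹.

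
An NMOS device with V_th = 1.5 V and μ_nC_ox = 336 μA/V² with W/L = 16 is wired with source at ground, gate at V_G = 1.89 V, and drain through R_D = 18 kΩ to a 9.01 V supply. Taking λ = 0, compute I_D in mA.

I_D = 0.409 mA

V_GS = V_G = 1.89 V, so V_ov = 1.89 − 1.5 = 0.39 V.
k_n = μ_nC_ox · (W/L) = 5.376 mA/V².
Assume saturation: I_D = ½ k_n V_ov² = 0.5 × 5.376 × 0.39² = 0.409 mA, giving V_DS = V_DD − I_D R_D = 9.01 − 0.409 × 18 = 1.65 V.
V_DS = 1.65 V ≥ V_ov = 0.39 V, confirming saturation.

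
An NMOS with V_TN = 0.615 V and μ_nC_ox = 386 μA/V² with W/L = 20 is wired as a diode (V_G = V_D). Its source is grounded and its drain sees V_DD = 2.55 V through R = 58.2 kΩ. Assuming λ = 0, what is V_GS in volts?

With gate tied to drain, V_GS = V_DS ≥ V_GS − V_TN, so the device is in saturation.
k_n = μ_nC_ox · (W/L) = 7.72 mA/V².
KCL at the drain: ½ k_n (V_GS − V_TN)² = (V_DD − V_GS)/R.
Let x = V_GS − 0.615. Then 225 x² + x − 1.935 = 0, giving x = 0.0906 V (positive root), so V_GS = 0.706 V.
I_D = (V_DD − V_GS)/R = (2.55 − 0.706) / 58.2 = 0.0317 mA.

V_GS = 0.706 V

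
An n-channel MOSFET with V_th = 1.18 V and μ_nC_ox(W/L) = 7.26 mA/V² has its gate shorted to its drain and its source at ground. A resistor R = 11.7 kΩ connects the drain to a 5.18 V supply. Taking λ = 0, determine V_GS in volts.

V_GS = 1.48 V

With gate tied to drain, V_GS = V_DS ≥ V_GS − V_th, so the device is in saturation.
KCL at the drain: ½ k_n (V_GS − V_th)² = (V_DD − V_GS)/R.
Let x = V_GS − 1.18. Then 42.5 x² + x − 4 = 0, giving x = 0.295 V (positive root), so V_GS = 1.48 V.
I_D = (V_DD − V_GS)/R = (5.18 − 1.48) / 11.7 = 0.317 mA.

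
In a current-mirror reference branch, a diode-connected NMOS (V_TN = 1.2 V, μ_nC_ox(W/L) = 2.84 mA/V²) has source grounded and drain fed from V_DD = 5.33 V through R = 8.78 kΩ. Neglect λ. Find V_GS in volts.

With gate tied to drain, V_GS = V_DS ≥ V_GS − V_TN, so the device is in saturation.
KCL at the drain: ½ k_n (V_GS − V_TN)² = (V_DD − V_GS)/R.
Let x = V_GS − 1.2. Then 12.5 x² + x − 4.13 = 0, giving x = 0.537 V (positive root), so V_GS = 1.74 V.
I_D = (V_DD − V_GS)/R = (5.33 − 1.74) / 8.78 = 0.409 mA.

V_GS = 1.74 V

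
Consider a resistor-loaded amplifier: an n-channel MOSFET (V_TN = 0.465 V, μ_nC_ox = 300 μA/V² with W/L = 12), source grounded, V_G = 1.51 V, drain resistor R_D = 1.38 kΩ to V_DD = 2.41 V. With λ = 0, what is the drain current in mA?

I_D = 1.40 mA

V_GS = V_G = 1.51 V, so V_ov = 1.51 − 0.465 = 1.04 V.
k_n = μ_nC_ox · (W/L) = 3.6 mA/V².
Assume saturation: I_D = ½ k_n V_ov² = 0.5 × 3.6 × 1.04² = 1.97 mA, giving V_DS = V_DD − I_D R_D = 2.41 − 1.97 × 1.38 = -0.303 V.
But -0.303 V < V_ov = 1.04 V, so the device is actually in triode.
In triode I_D = k_n[V_ov V_DS − ½ V_DS²] and I_D = (V_DD − V_DS)/R_D. Equating: 2.48 V_DS² − 6.192 V_DS + 2.41 = 0, giving V_DS = 0.483 V (the root below V_ov).
I_D = (2.41 − 0.483) / 1.38 = 1.4 mA.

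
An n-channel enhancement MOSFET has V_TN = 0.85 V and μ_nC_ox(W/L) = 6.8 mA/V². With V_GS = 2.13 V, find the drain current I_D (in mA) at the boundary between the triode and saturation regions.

At the boundary V_DS = V_ov = V_GS − V_TN = 2.13 − 0.85 = 1.28 V.
I_D = ½ k_n V_ov² = 0.5 × 6.8 × 1.28² = 5.57 mA.

I_D = 5.57 mA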